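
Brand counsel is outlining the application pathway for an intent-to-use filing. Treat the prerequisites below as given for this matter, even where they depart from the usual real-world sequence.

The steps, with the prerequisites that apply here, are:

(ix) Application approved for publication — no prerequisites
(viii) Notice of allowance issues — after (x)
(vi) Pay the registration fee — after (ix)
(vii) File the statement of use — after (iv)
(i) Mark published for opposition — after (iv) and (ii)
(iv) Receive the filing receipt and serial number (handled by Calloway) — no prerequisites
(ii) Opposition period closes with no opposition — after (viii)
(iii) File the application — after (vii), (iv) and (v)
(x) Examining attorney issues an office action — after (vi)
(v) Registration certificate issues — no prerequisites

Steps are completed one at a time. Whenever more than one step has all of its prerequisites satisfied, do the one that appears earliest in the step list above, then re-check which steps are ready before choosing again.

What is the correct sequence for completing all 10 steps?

Nothing is required for (ix), (iv) and (v). (ix) is listed earlier → (ix) first.
Ready: (vi), (iv) and (v). (vi) is listed earlier → (vi).
Now (iv), (x) and (v) have their prerequisites met. (iv) is listed earlier, so (iv) next.
(vii), (x) and (v) are all available; (vii) is listed earlier → (vii).
Now (x) and (v) have their prerequisites met. (x) is listed earlier, so (x) next.
(viii) now also ready, so the ready set is {(viii), (v)}; (viii) is listed earlier → (viii).
(ii) now also ready, so the ready set is {(ii), (v)}; (ii) is listed earlier → (ii).
Now (i) and (v) have their prerequisites met. (i) is listed earlier, so (i) next.
Next only (v) has its prerequisites met → (v).
(iii) is the only step now ready → (iii).

(ix), (vi), (iv), (vii), (x), (viii), (ii), (i), (v), (iii)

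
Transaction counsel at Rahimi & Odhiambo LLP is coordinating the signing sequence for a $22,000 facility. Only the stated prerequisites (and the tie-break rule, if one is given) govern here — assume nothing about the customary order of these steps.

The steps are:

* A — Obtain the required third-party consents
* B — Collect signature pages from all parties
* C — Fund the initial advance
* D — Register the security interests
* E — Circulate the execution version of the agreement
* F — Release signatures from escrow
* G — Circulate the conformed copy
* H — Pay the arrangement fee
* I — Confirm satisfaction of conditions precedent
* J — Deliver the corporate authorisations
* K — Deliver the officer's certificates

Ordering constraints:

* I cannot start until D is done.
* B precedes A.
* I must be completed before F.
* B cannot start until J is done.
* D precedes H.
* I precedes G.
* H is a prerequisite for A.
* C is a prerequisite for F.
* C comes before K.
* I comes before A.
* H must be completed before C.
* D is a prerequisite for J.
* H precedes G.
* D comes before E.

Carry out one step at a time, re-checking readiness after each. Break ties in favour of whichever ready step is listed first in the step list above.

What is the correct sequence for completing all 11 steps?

D, E, H, C, I, F, G, J, B, A, K

Only D has no prerequisites, so it is first.
Ready: E, H, I and J. E is listed earlier → E.
Now H, I and J have their prerequisites met. H is listed earlier, so H next.
Ready: C, I and J. C is listed earlier → C.
I, J and K are all available; I is listed earlier → I.
Now F, G, J and K have their prerequisites met. F is listed earlier, so F next.
Now G, J and K have their prerequisites met. G is listed earlier, so G next.
Now J and K have their prerequisites met. J is listed earlier, so J next.
B and K are both available; B is listed earlier → B.
Ready: A and K. A is listed earlier → A.
K needed C, now all done → K.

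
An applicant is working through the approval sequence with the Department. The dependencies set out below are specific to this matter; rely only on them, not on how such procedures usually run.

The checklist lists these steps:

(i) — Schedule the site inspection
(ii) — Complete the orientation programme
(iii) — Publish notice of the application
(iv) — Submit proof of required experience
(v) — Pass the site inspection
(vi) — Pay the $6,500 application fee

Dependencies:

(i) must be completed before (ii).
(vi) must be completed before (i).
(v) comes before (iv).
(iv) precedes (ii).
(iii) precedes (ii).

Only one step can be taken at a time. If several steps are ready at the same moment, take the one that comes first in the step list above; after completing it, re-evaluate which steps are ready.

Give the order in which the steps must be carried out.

(iii), (v) and (vi) have no prerequisites; (iii) is listed earlier, so (iii) is first.
(v) and (vi) are both available; (v) is listed earlier → (v).
(iv) now also ready, so the ready set is {(iv), (vi)}; (iv) is listed earlier → (iv).
Next only (vi) has its prerequisites met → (vi).
Next only (i) has its prerequisites met → (i).
(ii) is the only step now ready → (ii).

(iii) (v) (iv) (vi) (i) (ii)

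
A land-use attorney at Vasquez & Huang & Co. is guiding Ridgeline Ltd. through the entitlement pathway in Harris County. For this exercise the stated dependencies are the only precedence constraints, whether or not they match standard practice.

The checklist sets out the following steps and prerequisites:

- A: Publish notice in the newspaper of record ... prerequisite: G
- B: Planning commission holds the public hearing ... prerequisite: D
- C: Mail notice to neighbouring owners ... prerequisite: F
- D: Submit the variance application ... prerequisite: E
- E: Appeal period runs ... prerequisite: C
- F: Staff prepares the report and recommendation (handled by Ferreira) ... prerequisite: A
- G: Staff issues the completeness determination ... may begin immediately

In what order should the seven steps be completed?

G, A, F, C, E, D, B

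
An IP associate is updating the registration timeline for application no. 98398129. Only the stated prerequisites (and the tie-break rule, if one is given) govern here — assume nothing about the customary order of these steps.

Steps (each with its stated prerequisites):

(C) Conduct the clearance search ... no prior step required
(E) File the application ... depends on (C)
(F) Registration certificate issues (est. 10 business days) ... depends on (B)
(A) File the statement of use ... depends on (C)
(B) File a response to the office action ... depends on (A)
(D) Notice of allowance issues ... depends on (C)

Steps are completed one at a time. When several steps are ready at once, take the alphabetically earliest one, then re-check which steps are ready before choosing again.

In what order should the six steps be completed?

(C), (A), (B), (D), (E), (F)

(C) has no prerequisites → (C) first.
Ready: (A), (D) and (E). (A) has the earlier label → (A).
Ready: (B), (D) and (E). (B) has the earlier label → (B).
(F) now also ready, so the ready set is {(D), (E), (F)}; (D) has the earlier label → (D).
(E) and (F) are both available; (E) has the earlier label → (E).
That leaves (F) as the only ready step → (F).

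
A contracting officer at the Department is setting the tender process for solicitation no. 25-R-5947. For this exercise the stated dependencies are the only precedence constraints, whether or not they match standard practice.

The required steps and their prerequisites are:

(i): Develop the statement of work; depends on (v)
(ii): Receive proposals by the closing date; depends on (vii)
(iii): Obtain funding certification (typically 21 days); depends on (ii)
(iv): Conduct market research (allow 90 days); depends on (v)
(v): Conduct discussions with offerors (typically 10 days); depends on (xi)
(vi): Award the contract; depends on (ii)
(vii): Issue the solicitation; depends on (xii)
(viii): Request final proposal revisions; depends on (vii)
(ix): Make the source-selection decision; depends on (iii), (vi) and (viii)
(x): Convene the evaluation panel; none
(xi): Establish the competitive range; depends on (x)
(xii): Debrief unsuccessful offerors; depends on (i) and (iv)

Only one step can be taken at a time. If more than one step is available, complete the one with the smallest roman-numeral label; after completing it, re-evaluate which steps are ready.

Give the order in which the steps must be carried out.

(x) → (xi) → (v) → (i) → (iv) → (xii) → (vii) → (ii) → (iii) → (vi) → (viii) → (ix)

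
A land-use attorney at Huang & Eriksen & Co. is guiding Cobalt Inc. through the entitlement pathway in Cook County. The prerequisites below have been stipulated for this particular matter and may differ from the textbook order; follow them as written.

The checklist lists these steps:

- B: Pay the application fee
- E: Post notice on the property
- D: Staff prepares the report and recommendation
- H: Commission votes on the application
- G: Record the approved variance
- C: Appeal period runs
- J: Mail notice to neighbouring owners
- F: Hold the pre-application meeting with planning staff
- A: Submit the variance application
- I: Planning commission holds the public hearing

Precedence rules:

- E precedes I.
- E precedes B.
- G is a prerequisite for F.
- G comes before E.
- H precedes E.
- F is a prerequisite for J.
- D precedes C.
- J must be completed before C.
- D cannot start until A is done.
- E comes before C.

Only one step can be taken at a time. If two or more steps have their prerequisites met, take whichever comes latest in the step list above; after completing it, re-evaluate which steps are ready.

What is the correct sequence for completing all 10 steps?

A, G and H have no prerequisites; A is listed later, so A is first.
Ready: G, H and D. G is listed later → G.
F now also ready, so the ready set is {F, H, D}; F is listed later → F.
Ready: J, H and D. J is listed later → J.
Ready: H and D. H is listed later → H.
E now also ready, so the ready set is {D, E}; D is listed later → D.
E is the only step now ready → E.
Ready: I, C and B. I is listed later → I.
Now C and B have their prerequisites met. C is listed later, so C next.
B is the only step now ready → B.

A G F J H D E I C B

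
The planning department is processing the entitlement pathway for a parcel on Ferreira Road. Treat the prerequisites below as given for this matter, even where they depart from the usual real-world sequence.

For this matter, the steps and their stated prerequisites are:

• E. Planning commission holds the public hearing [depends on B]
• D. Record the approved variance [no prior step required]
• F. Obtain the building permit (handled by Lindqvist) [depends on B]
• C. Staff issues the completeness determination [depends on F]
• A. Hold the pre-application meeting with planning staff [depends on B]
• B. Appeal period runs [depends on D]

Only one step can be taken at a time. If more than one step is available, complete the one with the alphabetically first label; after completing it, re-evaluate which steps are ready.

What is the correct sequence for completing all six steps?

D, B, A, E, F, C

D has no prerequisites → D first.
B is the only step now ready → B.
A, E and F are all available; A has the earlier label → A.
Now E and F have their prerequisites met. E has the earlier label, so E next.
F is the only step now ready → F.
C needed F, now all done → C.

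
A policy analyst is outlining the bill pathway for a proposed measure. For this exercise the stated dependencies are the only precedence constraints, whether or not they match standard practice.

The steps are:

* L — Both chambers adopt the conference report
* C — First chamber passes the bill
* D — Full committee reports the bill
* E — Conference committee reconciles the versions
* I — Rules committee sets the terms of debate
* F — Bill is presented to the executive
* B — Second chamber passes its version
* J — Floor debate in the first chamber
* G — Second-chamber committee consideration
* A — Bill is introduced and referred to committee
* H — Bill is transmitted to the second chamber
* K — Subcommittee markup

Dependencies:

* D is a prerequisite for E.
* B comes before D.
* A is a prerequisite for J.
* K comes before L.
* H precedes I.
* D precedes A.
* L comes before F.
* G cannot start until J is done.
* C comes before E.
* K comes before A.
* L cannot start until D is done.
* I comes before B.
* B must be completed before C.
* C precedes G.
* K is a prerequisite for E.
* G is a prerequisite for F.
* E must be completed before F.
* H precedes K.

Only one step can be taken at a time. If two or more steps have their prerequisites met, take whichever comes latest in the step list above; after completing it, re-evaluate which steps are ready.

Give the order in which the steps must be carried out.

H is the only step with nothing outstanding, so it goes first.
Now K and I have their prerequisites met. K is listed later, so K next.
I needed H, now all done → I.
B needed I, now all done → B.
D and C are both available; D is listed later → D.
A and L now also ready, so the ready set is {A, C, L}; A is listed later → A.
J now also ready, so the ready set is {J, C, L}; J is listed later → J.
Ready: C and L. C is listed later → C.
Ready: G, E and L. G is listed later → G.
Now E and L have their prerequisites met. E is listed later, so E next.
L needed K and D, now all done → L.
F needed G, E and L, now all done → F.

H → K → I → B → D → A → J → C → G → E → L → F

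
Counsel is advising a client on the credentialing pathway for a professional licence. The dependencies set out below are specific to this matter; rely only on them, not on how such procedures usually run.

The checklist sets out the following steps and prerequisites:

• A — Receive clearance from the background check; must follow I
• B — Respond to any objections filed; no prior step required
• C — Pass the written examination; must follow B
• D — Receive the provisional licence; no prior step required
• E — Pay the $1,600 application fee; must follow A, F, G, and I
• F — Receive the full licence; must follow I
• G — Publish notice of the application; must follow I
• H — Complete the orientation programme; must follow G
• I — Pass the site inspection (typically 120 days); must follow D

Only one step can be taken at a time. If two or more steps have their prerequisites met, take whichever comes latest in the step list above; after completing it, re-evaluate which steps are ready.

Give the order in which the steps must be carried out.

Nothing is required for D and B. D is listed later → D first.
I now also ready, so the ready set is {I, B}; I is listed later → I.
G, F and A now also ready, so the ready set is {G, F, B, A}; G is listed later → G.
Now H, F, B and A have their prerequisites met. H is listed later, so H next.
F, B and A are all available; F is listed later → F.
B and A are both available; B is listed later → B.
C and A are both available; C is listed later → C.
That leaves A as the only ready step → A.
E is the only step now ready → E.

D → I → G → H → F → B → C → A → E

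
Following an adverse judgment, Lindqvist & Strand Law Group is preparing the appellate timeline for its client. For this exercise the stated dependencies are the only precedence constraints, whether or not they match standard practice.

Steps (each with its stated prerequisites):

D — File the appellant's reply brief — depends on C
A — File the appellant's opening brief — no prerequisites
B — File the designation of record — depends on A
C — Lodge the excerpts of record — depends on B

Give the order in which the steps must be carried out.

A → B → C → D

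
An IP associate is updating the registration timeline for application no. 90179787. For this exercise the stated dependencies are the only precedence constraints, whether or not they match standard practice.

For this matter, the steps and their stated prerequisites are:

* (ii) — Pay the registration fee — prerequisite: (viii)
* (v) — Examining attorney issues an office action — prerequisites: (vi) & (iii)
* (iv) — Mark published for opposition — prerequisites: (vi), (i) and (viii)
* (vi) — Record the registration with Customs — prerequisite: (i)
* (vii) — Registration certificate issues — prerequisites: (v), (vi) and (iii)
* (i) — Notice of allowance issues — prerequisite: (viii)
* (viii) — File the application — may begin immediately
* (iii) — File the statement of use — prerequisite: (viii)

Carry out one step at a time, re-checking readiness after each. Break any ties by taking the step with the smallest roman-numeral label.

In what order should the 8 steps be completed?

(viii), (i), (ii), (iii), (vi), (iv), (v), (vii)

Only (viii) has no prerequisites, so it is first.
Now (i), (ii) and (iii) have their prerequisites met. (i) has the earlier label, so (i) next.
(ii), (iii) and (vi) are all available; (ii) has the earlier label → (ii).
Ready: (iii) and (vi). (iii) has the earlier label → (iii).
Next only (vi) has its prerequisites met → (vi).
Now (iv) and (v) have their prerequisites met. (iv) has the earlier label, so (iv) next.
(v) needed (iii) and (vi), now all done → (v).
That leaves (vii) as the only ready step → (vii).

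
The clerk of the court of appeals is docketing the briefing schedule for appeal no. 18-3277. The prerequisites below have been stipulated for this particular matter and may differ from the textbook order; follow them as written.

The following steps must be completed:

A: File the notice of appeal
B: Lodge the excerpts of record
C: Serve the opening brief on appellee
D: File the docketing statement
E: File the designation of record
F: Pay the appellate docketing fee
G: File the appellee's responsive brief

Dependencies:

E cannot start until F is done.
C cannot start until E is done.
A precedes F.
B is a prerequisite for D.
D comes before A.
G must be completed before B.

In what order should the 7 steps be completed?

G B D A F E C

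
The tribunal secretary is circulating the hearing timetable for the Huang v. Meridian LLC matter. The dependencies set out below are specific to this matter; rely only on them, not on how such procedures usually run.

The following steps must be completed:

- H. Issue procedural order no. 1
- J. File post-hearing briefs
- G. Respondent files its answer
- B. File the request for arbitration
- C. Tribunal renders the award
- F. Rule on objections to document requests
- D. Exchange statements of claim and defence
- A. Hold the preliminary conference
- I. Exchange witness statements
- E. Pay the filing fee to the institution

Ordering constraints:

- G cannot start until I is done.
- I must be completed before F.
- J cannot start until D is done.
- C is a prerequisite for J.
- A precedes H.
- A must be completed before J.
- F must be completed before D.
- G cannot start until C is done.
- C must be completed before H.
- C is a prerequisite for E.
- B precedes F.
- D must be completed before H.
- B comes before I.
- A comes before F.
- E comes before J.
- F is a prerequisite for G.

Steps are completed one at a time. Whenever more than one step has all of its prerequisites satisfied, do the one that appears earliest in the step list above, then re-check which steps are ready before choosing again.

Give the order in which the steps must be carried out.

Nothing is required for B, C and A. B is listed earlier → B first.
C, A and I are all available; C is listed earlier → C.
A, I and E are all available; A is listed earlier → A.
I and E are both available; I is listed earlier → I.
F and E are both available; F is listed earlier → F.
G and D now also ready, so the ready set is {G, D, E}; G is listed earlier → G.
D and E are both available; D is listed earlier → D.
Ready: H and E. H is listed earlier → H.
That leaves E as the only ready step → E.
J needed C, D, A and E, now all done → J.

B, C, A, I, F, G, D, H, E, J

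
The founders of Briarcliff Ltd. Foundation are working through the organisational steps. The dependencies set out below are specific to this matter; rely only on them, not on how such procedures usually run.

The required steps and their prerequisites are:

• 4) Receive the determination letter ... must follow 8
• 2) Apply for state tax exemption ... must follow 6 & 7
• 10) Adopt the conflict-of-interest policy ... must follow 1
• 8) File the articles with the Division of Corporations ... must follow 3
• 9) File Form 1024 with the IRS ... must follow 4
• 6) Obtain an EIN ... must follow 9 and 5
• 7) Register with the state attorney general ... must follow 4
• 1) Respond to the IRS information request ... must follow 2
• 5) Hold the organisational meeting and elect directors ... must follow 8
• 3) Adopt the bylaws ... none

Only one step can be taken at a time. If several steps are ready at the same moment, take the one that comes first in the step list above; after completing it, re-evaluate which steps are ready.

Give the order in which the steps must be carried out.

3, 8, 4, 9, 7, 5, 6, 2, 1, 10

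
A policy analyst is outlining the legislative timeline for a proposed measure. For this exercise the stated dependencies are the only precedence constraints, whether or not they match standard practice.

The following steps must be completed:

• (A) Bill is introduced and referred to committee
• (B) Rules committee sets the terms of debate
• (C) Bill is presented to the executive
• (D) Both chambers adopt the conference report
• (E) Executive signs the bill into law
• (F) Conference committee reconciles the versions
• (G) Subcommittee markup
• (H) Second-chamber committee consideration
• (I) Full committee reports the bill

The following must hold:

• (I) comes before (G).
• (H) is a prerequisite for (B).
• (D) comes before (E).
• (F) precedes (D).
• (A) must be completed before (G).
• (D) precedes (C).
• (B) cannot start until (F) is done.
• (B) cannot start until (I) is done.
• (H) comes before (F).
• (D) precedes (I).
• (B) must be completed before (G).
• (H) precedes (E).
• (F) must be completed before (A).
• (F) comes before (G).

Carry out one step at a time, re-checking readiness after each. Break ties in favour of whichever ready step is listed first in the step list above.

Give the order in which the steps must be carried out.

(H), (F), (A), (D), (C), (E), (I), (B), (G)

(H) is the only step with nothing outstanding, so it goes first.
That leaves (F) as the only ready step → (F).
(A) and (D) are both available; (A) is listed earlier → (A).
(D) is the only step now ready → (D).
(C), (E) and (I) are all available; (C) is listed earlier → (C).
Ready: (E) and (I). (E) is listed earlier → (E).
Next only (I) has its prerequisites met → (I).
(B) needed (F), (H) and (I), now all done → (B).
(G) is the only step now ready → (G).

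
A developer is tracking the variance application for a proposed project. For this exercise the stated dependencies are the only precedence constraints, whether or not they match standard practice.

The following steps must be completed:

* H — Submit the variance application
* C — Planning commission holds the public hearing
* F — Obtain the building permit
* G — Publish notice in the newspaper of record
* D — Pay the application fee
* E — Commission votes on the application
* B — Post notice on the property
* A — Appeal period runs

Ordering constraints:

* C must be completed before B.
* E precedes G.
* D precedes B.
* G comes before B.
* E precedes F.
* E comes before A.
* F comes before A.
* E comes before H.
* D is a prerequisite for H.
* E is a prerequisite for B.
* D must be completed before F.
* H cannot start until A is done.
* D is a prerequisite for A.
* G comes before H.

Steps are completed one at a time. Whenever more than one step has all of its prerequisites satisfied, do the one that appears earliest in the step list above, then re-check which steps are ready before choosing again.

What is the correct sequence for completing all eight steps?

C, D, E, F, G, B, A, H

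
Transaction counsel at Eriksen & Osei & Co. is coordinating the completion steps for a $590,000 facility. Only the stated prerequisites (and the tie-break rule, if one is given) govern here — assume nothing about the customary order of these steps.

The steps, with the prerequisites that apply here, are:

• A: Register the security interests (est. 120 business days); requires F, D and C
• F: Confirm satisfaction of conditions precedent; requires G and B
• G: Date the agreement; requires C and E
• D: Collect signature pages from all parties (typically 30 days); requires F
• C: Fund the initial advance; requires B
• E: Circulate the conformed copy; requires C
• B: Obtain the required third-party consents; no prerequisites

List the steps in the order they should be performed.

B → C → E → G → F → D → A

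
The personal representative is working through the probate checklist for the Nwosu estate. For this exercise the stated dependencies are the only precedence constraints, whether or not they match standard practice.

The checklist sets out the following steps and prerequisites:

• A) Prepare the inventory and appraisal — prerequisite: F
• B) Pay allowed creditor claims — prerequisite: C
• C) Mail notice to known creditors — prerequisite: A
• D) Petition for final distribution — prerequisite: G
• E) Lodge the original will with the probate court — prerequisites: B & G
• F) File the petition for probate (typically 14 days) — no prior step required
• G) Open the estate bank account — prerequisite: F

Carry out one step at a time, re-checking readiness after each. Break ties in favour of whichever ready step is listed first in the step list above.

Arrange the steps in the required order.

F, A, C, B, G, D, E

Only F has no prerequisites, so it is first.
A and G are both available; A is listed earlier → A.
Ready: C and G. C is listed earlier → C.
B now also ready, so the ready set is {B, G}; B is listed earlier → B.
G is the only step now ready → G.
D and E are both available; D is listed earlier → D.
Next only E has its prerequisites met → E.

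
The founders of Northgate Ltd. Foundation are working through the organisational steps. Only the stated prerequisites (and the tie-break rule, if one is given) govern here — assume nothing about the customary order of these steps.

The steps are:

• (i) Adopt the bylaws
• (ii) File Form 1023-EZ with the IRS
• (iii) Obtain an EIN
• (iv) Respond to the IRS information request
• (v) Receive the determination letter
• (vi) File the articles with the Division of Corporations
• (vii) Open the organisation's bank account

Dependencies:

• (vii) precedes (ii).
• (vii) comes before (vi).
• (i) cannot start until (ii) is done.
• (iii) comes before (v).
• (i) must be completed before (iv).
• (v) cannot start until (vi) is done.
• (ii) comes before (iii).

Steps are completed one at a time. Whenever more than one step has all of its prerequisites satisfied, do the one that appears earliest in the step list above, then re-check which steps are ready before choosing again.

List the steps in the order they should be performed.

(vii), (ii), (i), (iii), (iv), (vi), (v)

Only (vii) has no prerequisites, so it is first.
Now (ii) and (vi) have their prerequisites met. (ii) is listed earlier, so (ii) next.
(i) and (iii) now also ready, so the ready set is {(i), (iii), (vi)}; (i) is listed earlier → (i).
Now (iii), (iv) and (vi) have their prerequisites met. (iii) is listed earlier, so (iii) next.
(iv) and (vi) are both available; (iv) is listed earlier → (iv).
(vi) is the only step now ready → (vi).
That leaves (v) as the only ready step → (v).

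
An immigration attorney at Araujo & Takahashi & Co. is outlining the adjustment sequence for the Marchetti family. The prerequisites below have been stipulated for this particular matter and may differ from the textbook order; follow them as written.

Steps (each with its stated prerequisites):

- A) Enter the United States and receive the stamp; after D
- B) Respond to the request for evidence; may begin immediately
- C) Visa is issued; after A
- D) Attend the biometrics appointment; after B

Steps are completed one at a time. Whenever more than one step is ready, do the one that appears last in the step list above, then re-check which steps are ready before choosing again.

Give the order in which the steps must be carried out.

B D A C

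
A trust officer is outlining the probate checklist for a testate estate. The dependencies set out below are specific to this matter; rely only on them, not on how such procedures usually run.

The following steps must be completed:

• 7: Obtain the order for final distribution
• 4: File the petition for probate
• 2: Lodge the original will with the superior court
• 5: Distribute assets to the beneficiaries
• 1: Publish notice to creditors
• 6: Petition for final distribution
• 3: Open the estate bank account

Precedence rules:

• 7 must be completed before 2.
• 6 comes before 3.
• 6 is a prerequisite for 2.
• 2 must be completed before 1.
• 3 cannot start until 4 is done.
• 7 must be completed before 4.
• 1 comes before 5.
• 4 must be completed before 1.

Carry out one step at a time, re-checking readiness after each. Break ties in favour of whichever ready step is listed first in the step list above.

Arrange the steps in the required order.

7 4 6 2 1 5 3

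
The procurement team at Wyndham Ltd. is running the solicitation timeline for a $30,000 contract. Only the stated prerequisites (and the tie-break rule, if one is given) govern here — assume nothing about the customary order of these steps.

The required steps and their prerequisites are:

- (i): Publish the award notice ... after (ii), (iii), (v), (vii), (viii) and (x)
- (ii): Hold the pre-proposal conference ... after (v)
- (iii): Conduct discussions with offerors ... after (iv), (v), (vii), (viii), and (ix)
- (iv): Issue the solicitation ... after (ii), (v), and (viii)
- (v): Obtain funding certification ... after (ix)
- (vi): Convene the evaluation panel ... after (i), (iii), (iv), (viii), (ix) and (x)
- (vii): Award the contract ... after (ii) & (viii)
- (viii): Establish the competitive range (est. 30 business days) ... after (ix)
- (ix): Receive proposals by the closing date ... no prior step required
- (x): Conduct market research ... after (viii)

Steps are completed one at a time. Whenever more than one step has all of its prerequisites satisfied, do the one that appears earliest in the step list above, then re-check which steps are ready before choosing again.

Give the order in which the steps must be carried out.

Only (ix) has no prerequisites, so it is first.
Now (v) and (viii) have their prerequisites met. (v) is listed earlier, so (v) next.
Now (ii) and (viii) have their prerequisites met. (ii) is listed earlier, so (ii) next.
(viii) is the only step now ready → (viii).
Now (iv), (vii) and (x) have their prerequisites met. (iv) is listed earlier, so (iv) next.
Now (vii) and (x) have their prerequisites met. (vii) is listed earlier, so (vii) next.
(iii) now also ready, so the ready set is {(iii), (x)}; (iii) is listed earlier → (iii).
(x) needed (viii), now all done → (x).
(i) needed (ii), (iii), (v), (vii), (viii) and (x), now all done → (i).
(vi) needed (i), (iii), (iv), (viii), (ix) and (x), now all done → (vi).

(ix) → (v) → (ii) → (viii) → (iv) → (vii) → (iii) → (x) → (i) → (vi)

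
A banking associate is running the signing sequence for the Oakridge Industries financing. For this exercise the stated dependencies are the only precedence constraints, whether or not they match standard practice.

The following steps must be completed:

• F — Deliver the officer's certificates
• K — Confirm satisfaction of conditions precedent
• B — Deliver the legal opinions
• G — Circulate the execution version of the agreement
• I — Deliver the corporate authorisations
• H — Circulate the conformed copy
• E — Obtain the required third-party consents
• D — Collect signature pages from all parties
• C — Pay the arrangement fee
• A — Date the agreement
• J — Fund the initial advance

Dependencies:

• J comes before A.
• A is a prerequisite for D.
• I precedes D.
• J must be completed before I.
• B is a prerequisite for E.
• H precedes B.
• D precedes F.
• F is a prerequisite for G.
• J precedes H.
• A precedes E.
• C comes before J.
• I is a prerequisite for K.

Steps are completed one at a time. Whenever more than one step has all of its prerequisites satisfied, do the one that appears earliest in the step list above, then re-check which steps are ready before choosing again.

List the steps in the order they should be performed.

C J I K H B A E D F G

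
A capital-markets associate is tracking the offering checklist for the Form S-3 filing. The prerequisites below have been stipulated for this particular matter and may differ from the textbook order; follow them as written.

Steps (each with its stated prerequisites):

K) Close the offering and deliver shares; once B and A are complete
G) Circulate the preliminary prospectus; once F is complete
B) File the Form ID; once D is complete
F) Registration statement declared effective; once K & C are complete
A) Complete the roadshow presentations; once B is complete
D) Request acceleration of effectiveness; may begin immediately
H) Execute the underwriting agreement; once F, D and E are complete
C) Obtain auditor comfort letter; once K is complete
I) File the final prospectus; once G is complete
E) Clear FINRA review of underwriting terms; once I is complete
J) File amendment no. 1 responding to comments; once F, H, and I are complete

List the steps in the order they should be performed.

D, B, A, K, C, F, G, I, E, H, J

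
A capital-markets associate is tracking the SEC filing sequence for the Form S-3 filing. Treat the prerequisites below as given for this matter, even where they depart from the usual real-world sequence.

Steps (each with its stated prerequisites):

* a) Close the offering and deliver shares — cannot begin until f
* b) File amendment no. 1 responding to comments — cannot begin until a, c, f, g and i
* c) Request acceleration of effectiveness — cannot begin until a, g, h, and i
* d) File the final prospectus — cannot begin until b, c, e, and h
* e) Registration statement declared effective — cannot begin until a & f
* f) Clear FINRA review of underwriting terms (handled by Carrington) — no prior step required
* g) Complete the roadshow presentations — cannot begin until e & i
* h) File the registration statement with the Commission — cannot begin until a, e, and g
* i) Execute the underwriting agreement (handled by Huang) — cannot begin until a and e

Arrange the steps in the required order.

f, a, e, i, g, h, c, b, d

f has no prerequisites → f first.
a needed f, now all done → a.
That leaves e as the only ready step → e.
That leaves i as the only ready step → i.
g needed e and i, now all done → g.
That leaves h as the only ready step → h.
Next only c has its prerequisites met → c.
Next only b has its prerequisites met → b.
That leaves d as the only ready step → d.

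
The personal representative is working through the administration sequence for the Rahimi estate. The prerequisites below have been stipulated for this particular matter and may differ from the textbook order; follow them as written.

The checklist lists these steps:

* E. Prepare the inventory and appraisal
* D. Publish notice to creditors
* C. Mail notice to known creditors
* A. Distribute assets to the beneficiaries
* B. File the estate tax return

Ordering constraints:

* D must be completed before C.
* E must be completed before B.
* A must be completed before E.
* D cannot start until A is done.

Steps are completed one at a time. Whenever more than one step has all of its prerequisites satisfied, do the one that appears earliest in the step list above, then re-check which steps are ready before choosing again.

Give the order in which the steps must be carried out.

A → E → D → C → B

A has no prerequisites → A first.
Ready: E and D. E is listed earlier → E.
D and B are both available; D is listed earlier → D.
C now also ready, so the ready set is {C, B}; C is listed earlier → C.
B is the only step now ready → B.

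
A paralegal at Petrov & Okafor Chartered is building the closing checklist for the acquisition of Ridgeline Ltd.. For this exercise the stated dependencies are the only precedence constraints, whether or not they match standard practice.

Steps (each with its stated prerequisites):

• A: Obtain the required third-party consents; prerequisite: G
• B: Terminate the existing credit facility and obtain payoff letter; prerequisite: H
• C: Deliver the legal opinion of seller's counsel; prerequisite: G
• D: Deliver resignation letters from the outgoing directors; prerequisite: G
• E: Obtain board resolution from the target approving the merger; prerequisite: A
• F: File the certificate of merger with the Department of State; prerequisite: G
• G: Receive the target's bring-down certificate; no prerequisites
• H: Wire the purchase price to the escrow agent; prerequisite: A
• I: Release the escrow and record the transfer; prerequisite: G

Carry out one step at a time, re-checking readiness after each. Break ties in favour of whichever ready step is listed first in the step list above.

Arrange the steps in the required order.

G is the only step with nothing outstanding, so it goes first.
A, C, D, F and I are all available; A is listed earlier → A.
E and H now also ready, so the ready set is {C, D, E, F, H, I}; C is listed earlier → C.
Ready: D, E, F, H and I. D is listed earlier → D.
Now E, F, H and I have their prerequisites met. E is listed earlier, so E next.
Ready: F, H and I. F is listed earlier → F.
Ready: H and I. H is listed earlier → H.
Now B and I have their prerequisites met. B is listed earlier, so B next.
I needed G, now all done → I.

G, A, C, D, E, F, H, B, I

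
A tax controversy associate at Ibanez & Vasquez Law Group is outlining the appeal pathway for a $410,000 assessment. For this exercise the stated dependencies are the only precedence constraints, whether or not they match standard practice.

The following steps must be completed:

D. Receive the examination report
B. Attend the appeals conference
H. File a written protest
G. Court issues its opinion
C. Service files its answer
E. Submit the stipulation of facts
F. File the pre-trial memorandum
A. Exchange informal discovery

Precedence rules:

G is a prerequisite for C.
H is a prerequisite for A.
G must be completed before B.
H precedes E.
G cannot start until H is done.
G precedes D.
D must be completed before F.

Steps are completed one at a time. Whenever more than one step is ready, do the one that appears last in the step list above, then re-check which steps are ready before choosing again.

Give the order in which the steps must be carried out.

Only H has no prerequisites, so it is first.
Now A, E and G have their prerequisites met. A is listed later, so A next.
Now E and G have their prerequisites met. E is listed later, so E next.
G needed H, now all done → G.
Now C, B and D have their prerequisites met. C is listed later, so C next.
Ready: B and D. B is listed later → B.
Next only D has its prerequisites met → D.
Next only F has its prerequisites met → F.

H A E G C B D F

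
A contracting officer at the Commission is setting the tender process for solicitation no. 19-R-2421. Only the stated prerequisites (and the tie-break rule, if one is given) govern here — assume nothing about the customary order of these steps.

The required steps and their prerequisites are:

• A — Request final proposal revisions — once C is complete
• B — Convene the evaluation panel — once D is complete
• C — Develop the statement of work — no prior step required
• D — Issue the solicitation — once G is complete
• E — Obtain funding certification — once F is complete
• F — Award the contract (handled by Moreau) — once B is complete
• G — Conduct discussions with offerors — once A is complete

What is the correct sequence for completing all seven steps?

C is the only step with nothing outstanding, so it goes first.
A needed C, now all done → A.
That leaves G as the only ready step → G.
D needed G, now all done → D.
B needed D, now all done → B.
F needed B, now all done → F.
Next only E has its prerequisites met → E.

C, A, G, D, B, F, E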